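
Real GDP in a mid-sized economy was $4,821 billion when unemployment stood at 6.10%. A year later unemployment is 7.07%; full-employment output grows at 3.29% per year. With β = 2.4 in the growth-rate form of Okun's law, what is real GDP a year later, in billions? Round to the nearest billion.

$4,867 billion

Δu = 7.07 - 6.1 = 0.97 points.
Okun's law (growth form): g_Y = g_Y* - β × Δu = 3.29 - 2.4 × (0.97) = 3.29 - 2.328 = 0.962%.
Real GDP in the next year = 4821 × (1 + 0.962/100) = 4821 × 1.00962 ≈ 4867 billion.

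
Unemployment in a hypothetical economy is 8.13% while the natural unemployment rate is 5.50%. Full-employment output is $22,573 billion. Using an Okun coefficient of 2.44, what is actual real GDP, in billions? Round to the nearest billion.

Unemployment gap = 8.13 - 5.5 = 2.63 points, so the output gap is -2.44 × 2.63 = -6.4172%.
Actual GDP = 22573 × (1 - 6.4172/100) = 22573 × 0.935828 ≈ 21124 billion.

$21,124 billion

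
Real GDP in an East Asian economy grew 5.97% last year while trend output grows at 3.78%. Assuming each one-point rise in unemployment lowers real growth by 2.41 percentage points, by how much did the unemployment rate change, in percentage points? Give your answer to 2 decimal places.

-0.91 percentage points

Growth-rate Okun's law: g_Y = g_Y* - β × Δu, so Δu = (g_Y* - g_Y)/β.
Δu = (3.78 - 5.97)/2.41 = -2.19/2.41 = -0.91 percentage points.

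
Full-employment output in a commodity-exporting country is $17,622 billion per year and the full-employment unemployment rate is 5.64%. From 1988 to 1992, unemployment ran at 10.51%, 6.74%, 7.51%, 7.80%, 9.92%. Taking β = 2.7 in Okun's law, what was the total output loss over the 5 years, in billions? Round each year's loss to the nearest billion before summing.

Year 1988: gap = -2.7 × (10.51 - 5.64) = -13.149%, loss ≈ 17622 × 13.149/100 ≈ 2317.
Year 1989: gap = -2.7 × (6.74 - 5.64) = -2.97%, loss ≈ 17622 × 2.97/100 ≈ 523.
Year 1990: gap = -2.7 × (7.51 - 5.64) = -5.049%, loss ≈ 17622 × 5.049/100 ≈ 890.
Year 1991: gap = -2.7 × (7.8 - 5.64) = -5.832%, loss ≈ 17622 × 5.832/100 ≈ 1028.
Year 1992: gap = -2.7 × (9.92 - 5.64) = -11.556%, loss ≈ 17622 × 11.556/100 ≈ 2036.
Total lost output = 2317 + 523 + 890 + 1028 + 2036 = 6794 billion.

$6,794 billion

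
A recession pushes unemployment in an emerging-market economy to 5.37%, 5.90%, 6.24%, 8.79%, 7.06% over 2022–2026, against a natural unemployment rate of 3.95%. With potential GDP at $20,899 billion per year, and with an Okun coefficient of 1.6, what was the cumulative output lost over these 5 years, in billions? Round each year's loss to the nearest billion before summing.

$4,551 billion

Year 2022: gap = -1.6 × (5.37 - 3.95) = -2.272%, loss ≈ 20899 × 2.272/100 ≈ 475.
Year 2023: gap = -1.6 × (5.9 - 3.95) = -3.12%, loss ≈ 20899 × 3.12/100 ≈ 652.
Year 2024: gap = -1.6 × (6.24 - 3.95) = -3.664%, loss ≈ 20899 × 3.664/100 ≈ 766.
Year 2025: gap = -1.6 × (8.79 - 3.95) = -7.744%, loss ≈ 20899 × 7.744/100 ≈ 1618.
Year 2026: gap = -1.6 × (7.06 - 3.95) = -4.976%, loss ≈ 20899 × 4.976/100 ≈ 1040.
Total lost output = 475 + 652 + 766 + 1618 + 1040 = 4551 billion.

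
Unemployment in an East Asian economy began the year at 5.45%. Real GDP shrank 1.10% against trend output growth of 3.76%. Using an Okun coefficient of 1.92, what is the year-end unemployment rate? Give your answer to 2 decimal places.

Growth-rate Okun's law: g_Y = g_Y* - β × Δu, so Δu = (g_Y* - g_Y)/β.
Δu = (3.76 + 1.1)/1.92 = 4.86/1.92 = 2.53 percentage points.
Year-end unemployment = 5.45 + 2.53 = 7.98%.

7.98%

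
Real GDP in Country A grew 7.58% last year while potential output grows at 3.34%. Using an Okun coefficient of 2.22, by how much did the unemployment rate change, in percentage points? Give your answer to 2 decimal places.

Growth-rate Okun's law: g_Y = g_Y* - β × Δu, so Δu = (g_Y* - g_Y)/β.
Δu = (3.34 - 7.58)/2.22 = -4.24/2.22 = -1.91 percentage points.

-1.91 percentage points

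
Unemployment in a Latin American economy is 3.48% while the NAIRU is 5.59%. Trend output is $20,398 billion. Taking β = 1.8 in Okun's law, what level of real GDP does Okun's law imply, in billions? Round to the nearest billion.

Unemployment gap = 3.48 - 5.59 = -2.11 points, so the output gap is -1.8 × (-2.11) = 3.798%.
Actual GDP = 20398 × (1 + 3.798/100) = 20398 × 1.03798 ≈ 21173 billion.

$21,173 billion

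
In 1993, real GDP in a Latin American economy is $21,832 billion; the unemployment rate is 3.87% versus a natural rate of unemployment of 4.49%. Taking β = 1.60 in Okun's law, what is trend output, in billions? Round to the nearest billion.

Unemployment gap = 3.87 - 4.49 = -0.62 points, so output gap = -1.6 × (-0.62) = 0.992%.
Since Y = Y* × (1 + gap/100), Y* = 21832/1.00992 ≈ 21618 billion.

$21,618 billion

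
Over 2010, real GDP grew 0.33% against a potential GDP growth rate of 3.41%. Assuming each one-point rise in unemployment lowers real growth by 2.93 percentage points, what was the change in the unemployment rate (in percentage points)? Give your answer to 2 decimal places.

1.05 percentage points

Growth-rate Okun's law: g_Y = g_Y* - β × Δu, so Δu = (g_Y* - g_Y)/β.
Δu = (3.41 - 0.33)/2.93 = 3.08/2.93 = 1.05 percentage points.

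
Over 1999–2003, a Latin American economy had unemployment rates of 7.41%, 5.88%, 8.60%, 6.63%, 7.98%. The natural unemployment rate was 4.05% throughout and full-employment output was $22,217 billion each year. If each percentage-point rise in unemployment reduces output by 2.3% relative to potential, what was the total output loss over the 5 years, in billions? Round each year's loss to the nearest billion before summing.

Year 1999: gap = -2.3 × (7.41 - 4.05) = -7.728%, loss ≈ 22217 × 7.728/100 ≈ 1717.
Year 2000: gap = -2.3 × (5.88 - 4.05) = -4.209%, loss ≈ 22217 × 4.209/100 ≈ 935.
Year 2001: gap = -2.3 × (8.6 - 4.05) = -10.465%, loss ≈ 22217 × 10.465/100 ≈ 2325.
Year 2002: gap = -2.3 × (6.63 - 4.05) = -5.934%, loss ≈ 22217 × 5.934/100 ≈ 1318.
Year 2003: gap = -2.3 × (7.98 - 4.05) = -9.039%, loss ≈ 22217 × 9.039/100 ≈ 2008.
Total lost output = 1717 + 935 + 2325 + 1318 + 2008 = 8303 billion.

$8,303 billion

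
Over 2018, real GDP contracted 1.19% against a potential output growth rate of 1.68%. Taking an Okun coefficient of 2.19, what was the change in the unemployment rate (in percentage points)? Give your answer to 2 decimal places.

1.31 percentage points

Growth-rate Okun's law: g_Y = g_Y* - β × Δu, so Δu = (g_Y* - g_Y)/β.
Δu = (1.68 + 1.19)/2.19 = 2.87/2.19 = 1.31 percentage points.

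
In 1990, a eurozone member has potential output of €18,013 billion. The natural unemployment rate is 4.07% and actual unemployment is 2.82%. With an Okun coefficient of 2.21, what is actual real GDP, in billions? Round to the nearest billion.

€18,511 billion

Unemployment gap = 2.82 - 4.07 = -1.25 points, so the output gap is -2.21 × (-1.25) = 2.7625%.
Actual GDP = 18013 × (1 + 2.7625/100) = 18013 × 1.027625 ≈ 18511 billion.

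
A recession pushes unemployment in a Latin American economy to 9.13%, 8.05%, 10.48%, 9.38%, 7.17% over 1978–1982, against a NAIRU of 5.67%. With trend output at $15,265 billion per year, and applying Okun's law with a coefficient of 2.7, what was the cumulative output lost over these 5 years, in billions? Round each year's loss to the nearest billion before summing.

Year 1978: gap = -2.7 × (9.13 - 5.67) = -9.342%, loss ≈ 15265 × 9.342/100 ≈ 1426.
Year 1979: gap = -2.7 × (8.05 - 5.67) = -6.426%, loss ≈ 15265 × 6.426/100 ≈ 981.
Year 1980: gap = -2.7 × (10.48 - 5.67) = -12.987%, loss ≈ 15265 × 12.987/100 ≈ 1982.
Year 1981: gap = -2.7 × (9.38 - 5.67) = -10.017%, loss ≈ 15265 × 10.017/100 ≈ 1529.
Year 1982: gap = -2.7 × (7.17 - 5.67) = -4.05%, loss ≈ 15265 × 4.05/100 ≈ 618.
Total lost output = 1426 + 981 + 1982 + 1529 + 618 = 6536 billion.

$6,536 billion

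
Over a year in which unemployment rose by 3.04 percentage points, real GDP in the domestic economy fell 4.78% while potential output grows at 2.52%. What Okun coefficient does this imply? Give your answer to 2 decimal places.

Growth form: g_Y = g_Y* - β × Δu, so β = (g_Y* - g_Y)/Δu.
β = (2.52 + 4.78)/3.04 = 7.3/3.04 = 2.40.

β ≈ 2.40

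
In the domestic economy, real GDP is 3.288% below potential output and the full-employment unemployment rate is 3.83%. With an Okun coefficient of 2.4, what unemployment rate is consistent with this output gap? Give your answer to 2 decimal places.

5.20%

From Okun's law, u - u* = -(output gap)/β = -(-3.288)/2.4 = 1.37 points.
So u = 3.83 + 1.37 = 5.20%.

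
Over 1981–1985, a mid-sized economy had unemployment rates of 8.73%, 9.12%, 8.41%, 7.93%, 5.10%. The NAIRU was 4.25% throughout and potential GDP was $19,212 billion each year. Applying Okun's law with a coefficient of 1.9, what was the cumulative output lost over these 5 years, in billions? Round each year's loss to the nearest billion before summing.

Year 1981: gap = -1.9 × (8.73 - 4.25) = -8.512%, loss ≈ 19212 × 8.512/100 ≈ 1635.
Year 1982: gap = -1.9 × (9.12 - 4.25) = -9.253%, loss ≈ 19212 × 9.253/100 ≈ 1778.
Year 1983: gap = -1.9 × (8.41 - 4.25) = -7.904%, loss ≈ 19212 × 7.904/100 ≈ 1519.
Year 1984: gap = -1.9 × (7.93 - 4.25) = -6.992%, loss ≈ 19212 × 6.992/100 ≈ 1343.
Year 1985: gap = -1.9 × (5.1 - 4.25) = -1.615%, loss ≈ 19212 × 1.615/100 ≈ 310.
Total lost output = 1635 + 1778 + 1519 + 1343 + 310 = 6585 billion.

$6,585 billion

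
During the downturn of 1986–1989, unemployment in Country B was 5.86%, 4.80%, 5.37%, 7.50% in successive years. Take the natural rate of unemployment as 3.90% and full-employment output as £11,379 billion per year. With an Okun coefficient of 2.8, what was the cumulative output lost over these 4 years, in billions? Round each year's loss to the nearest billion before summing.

£2,526 billion

Year 1986: gap = -2.8 × (5.86 - 3.9) = -5.488%, loss ≈ 11379 × 5.488/100 ≈ 624.
Year 1987: gap = -2.8 × (4.8 - 3.9) = -2.52%, loss ≈ 11379 × 2.52/100 ≈ 287.
Year 1988: gap = -2.8 × (5.37 - 3.9) = -4.116%, loss ≈ 11379 × 4.116/100 ≈ 468.
Year 1989: gap = -2.8 × (7.5 - 3.9) = -10.08%, loss ≈ 11379 × 10.08/100 ≈ 1147.
Total lost output = 624 + 287 + 468 + 1147 = 2526 billion.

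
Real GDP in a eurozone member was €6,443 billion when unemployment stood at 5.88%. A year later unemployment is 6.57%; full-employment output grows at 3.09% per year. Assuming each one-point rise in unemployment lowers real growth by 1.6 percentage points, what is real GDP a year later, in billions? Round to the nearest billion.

Δu = 6.57 - 5.88 = 0.69 points.
Okun's law (growth form): g_Y = g_Y* - β × Δu = 3.09 - 1.6 × (0.69) = 3.09 - 1.104 = 1.986%.
Real GDP in the next year = 6443 × (1 + 1.986/100) = 6443 × 1.01986 ≈ 6571 billion.

€6,571 billion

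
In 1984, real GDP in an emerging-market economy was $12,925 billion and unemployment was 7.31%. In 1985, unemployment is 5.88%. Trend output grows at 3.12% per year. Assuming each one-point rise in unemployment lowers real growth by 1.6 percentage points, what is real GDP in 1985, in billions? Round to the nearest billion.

$13,624 billion

Δu = 5.88 - 7.31 = -1.43 points.
Okun's law (growth form): g_Y = g_Y* - β × Δu = 3.12 - 1.6 × (-1.43) = 3.12 + 2.288 = 5.408%.
Real GDP in the next year = 12925 × (1 + 5.408/100) = 12925 × 1.05408 ≈ 13624 billion.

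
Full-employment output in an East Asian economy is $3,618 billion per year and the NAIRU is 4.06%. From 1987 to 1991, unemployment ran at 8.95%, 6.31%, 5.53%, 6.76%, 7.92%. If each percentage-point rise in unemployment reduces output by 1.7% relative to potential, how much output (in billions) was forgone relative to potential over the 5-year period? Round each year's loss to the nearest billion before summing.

$932 billion

Year 1987: gap = -1.7 × (8.95 - 4.06) = -8.313%, loss ≈ 3618 × 8.313/100 ≈ 301.
Year 1988: gap = -1.7 × (6.31 - 4.06) = -3.825%, loss ≈ 3618 × 3.825/100 ≈ 138.
Year 1989: gap = -1.7 × (5.53 - 4.06) = -2.499%, loss ≈ 3618 × 2.499/100 ≈ 90.
Year 1990: gap = -1.7 × (6.76 - 4.06) = -4.59%, loss ≈ 3618 × 4.59/100 ≈ 166.
Year 1991: gap = -1.7 × (7.92 - 4.06) = -6.562%, loss ≈ 3618 × 6.562/100 ≈ 237.
Total lost output = 301 + 138 + 90 + 166 + 237 = 932 billion.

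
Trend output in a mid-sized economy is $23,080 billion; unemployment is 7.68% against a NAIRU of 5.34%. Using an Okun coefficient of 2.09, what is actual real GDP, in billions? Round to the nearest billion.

$21,951 billion

Unemployment gap = 7.68 - 5.34 = 2.34 points, so the output gap is -2.09 × 2.34 = -4.8906%.
Actual GDP = 23080 × (1 - 4.8906/100) = 23080 × 0.951094 ≈ 21951 billion.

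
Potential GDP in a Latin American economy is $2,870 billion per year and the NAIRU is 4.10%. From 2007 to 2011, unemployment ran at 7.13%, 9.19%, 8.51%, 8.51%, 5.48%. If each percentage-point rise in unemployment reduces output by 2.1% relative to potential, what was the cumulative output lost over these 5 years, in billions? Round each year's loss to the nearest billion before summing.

Year 2007: gap = -2.1 × (7.13 - 4.1) = -6.363%, loss ≈ 2870 × 6.363/100 ≈ 183.
Year 2008: gap = -2.1 × (9.19 - 4.1) = -10.689%, loss ≈ 2870 × 10.689/100 ≈ 307.
Year 2009: gap = -2.1 × (8.51 - 4.1) = -9.261%, loss ≈ 2870 × 9.261/100 ≈ 266.
Year 2010: gap = -2.1 × (8.51 - 4.1) = -9.261%, loss ≈ 2870 × 9.261/100 ≈ 266.
Year 2011: gap = -2.1 × (5.48 - 4.1) = -2.898%, loss ≈ 2870 × 2.898/100 ≈ 83.
Total lost output = 183 + 307 + 266 + 266 + 83 = 1105 billion.

$1,105 billion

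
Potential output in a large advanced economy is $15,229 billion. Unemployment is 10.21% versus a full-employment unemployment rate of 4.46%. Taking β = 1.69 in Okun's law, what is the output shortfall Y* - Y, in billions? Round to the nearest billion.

Output gap = -1.69 × (10.21 - 4.46) = -1.69 × 5.75 = -9.7175%.
Actual GDP ≈ 15229 × 0.902825 ≈ 13749 billion, so the shortfall is 15229 - 13749 = 1480 billion.

$1,480 billion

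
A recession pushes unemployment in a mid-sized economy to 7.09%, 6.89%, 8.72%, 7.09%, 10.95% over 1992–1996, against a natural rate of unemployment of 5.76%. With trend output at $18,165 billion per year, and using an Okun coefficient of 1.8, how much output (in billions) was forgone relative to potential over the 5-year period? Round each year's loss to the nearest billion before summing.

$3,904 billion

Year 1992: gap = -1.8 × (7.09 - 5.76) = -2.394%, loss ≈ 18165 × 2.394/100 ≈ 435.
Year 1993: gap = -1.8 × (6.89 - 5.76) = -2.034%, loss ≈ 18165 × 2.034/100 ≈ 369.
Year 1994: gap = -1.8 × (8.72 - 5.76) = -5.328%, loss ≈ 18165 × 5.328/100 ≈ 968.
Year 1995: gap = -1.8 × (7.09 - 5.76) = -2.394%, loss ≈ 18165 × 2.394/100 ≈ 435.
Year 1996: gap = -1.8 × (10.95 - 5.76) = -9.342%, loss ≈ 18165 × 9.342/100 ≈ 1697.
Total lost output = 435 + 369 + 968 + 435 + 1697 = 3904 billion.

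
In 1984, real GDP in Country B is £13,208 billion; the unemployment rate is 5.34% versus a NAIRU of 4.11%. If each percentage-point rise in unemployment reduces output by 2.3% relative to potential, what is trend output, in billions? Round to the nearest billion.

£13,593 billion

Unemployment gap = 5.34 - 4.11 = 1.23 points, so output gap = -2.3 × 1.23 = -2.829%.
Since Y = Y* × (1 + gap/100), Y* = 13208/0.97171 ≈ 13593 billion.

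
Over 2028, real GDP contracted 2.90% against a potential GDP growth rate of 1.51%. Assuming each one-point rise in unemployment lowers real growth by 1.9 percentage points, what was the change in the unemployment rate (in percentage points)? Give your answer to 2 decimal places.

2.32 percentage points

Growth-rate Okun's law: g_Y = g_Y* - β × Δu, so Δu = (g_Y* - g_Y)/β.
Δu = (1.51 + 2.9)/1.9 = 4.41/1.9 = 2.32 percentage points.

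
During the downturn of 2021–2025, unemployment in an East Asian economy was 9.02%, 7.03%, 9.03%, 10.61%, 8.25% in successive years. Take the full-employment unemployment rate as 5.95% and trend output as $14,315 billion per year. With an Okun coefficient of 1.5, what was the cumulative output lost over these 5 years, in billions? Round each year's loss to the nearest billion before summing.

$3,047 billion

Year 2021: gap = -1.5 × (9.02 - 5.95) = -4.605%, loss ≈ 14315 × 4.605/100 ≈ 659.
Year 2022: gap = -1.5 × (7.03 - 5.95) = -1.62%, loss ≈ 14315 × 1.62/100 ≈ 232.
Year 2023: gap = -1.5 × (9.03 - 5.95) = -4.62%, loss ≈ 14315 × 4.62/100 ≈ 661.
Year 2024: gap = -1.5 × (10.61 - 5.95) = -6.99%, loss ≈ 14315 × 6.99/100 ≈ 1001.
Year 2025: gap = -1.5 × (8.25 - 5.95) = -3.45%, loss ≈ 14315 × 3.45/100 ≈ 494.
Total lost output = 659 + 232 + 661 + 1001 + 494 = 3047 billion.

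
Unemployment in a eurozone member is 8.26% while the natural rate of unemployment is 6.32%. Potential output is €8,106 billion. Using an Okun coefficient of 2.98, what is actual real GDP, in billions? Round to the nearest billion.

Unemployment gap = 8.26 - 6.32 = 1.94 points, so the output gap is -2.98 × 1.94 = -5.7812%.
Actual GDP = 8106 × (1 - 5.7812/100) = 8106 × 0.942188 ≈ 7637 billion.

€7,637 billion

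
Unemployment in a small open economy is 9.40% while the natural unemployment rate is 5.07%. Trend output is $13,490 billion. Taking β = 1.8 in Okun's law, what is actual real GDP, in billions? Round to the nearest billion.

$12,439 billion

Unemployment gap = 9.4 - 5.07 = 4.33 points, so the output gap is -1.8 × 4.33 = -7.794%.
Actual GDP = 13490 × (1 - 7.794/100) = 13490 × 0.92206 ≈ 12439 billion.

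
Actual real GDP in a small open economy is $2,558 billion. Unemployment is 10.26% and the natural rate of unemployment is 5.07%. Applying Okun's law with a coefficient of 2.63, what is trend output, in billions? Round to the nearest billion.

Unemployment gap = 10.26 - 5.07 = 5.19 points, so output gap = -2.63 × 5.19 = -13.6497%.
Since Y = Y* × (1 + gap/100), Y* = 2558/0.863503 ≈ 2962 billion.

$2,962 billion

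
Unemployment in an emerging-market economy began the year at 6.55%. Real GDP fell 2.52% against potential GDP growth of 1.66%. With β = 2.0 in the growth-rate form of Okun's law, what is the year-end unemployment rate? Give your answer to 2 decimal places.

8.64%

Growth-rate Okun's law: g_Y = g_Y* - β × Δu, so Δu = (g_Y* - g_Y)/β.
Δu = (1.66 + 2.52)/2.0 = 4.18/2.0 = 2.09 percentage points.
Year-end unemployment = 6.55 + 2.09 = 8.64%.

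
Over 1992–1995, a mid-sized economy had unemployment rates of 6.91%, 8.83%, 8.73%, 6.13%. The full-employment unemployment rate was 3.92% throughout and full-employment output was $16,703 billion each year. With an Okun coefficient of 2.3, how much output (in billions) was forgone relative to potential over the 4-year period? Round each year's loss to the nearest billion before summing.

$5,732 billion

Year 1992: gap = -2.3 × (6.91 - 3.92) = -6.877%, loss ≈ 16703 × 6.877/100 ≈ 1149.
Year 1993: gap = -2.3 × (8.83 - 3.92) = -11.293%, loss ≈ 16703 × 11.293/100 ≈ 1886.
Year 1994: gap = -2.3 × (8.73 - 3.92) = -11.063%, loss ≈ 16703 × 11.063/100 ≈ 1848.
Year 1995: gap = -2.3 × (6.13 - 3.92) = -5.083%, loss ≈ 16703 × 5.083/100 ≈ 849.
Total lost output = 1149 + 1886 + 1848 + 849 = 5732 billion.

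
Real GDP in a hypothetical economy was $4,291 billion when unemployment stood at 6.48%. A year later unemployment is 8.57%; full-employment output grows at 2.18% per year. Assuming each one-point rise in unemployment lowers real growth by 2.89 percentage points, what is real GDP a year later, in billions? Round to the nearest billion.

Δu = 8.57 - 6.48 = 2.09 points.
Okun's law (growth form): g_Y = g_Y* - β × Δu = 2.18 - 2.89 × (2.09) = 2.18 - 6.0401 = -3.8601%.
Real GDP in the next year = 4291 × (1 - 3.8601/100) = 4291 × 0.961399 ≈ 4125 billion.

$4,125 billion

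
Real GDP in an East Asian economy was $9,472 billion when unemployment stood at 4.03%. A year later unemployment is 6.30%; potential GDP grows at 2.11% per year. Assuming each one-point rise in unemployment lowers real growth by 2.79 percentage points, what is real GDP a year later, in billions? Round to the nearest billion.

Δu = 6.3 - 4.03 = 2.27 points.
Okun's law (growth form): g_Y = g_Y* - β × Δu = 2.11 - 2.79 × (2.27) = 2.11 - 6.3333 = -4.2233%.
Real GDP in the next year = 9472 × (1 - 4.2233/100) = 9472 × 0.957767 ≈ 9072 billion.

$9,072 billion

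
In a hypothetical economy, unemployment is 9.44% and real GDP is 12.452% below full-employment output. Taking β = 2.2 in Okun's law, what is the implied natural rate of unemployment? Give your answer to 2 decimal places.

From Okun's law, u - u* = -(output gap)/β = -(-12.452)/2.2 = 5.66 points.
So u* = 9.44 - 5.66 = 3.78%.

3.78%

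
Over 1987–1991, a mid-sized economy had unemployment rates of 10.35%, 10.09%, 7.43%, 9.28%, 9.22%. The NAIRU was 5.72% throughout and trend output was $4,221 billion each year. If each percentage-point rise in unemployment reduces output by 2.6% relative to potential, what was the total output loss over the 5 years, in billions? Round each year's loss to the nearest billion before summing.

$1,951 billion

Year 1987: gap = -2.6 × (10.35 - 5.72) = -12.038%, loss ≈ 4221 × 12.038/100 ≈ 508.
Year 1988: gap = -2.6 × (10.09 - 5.72) = -11.362%, loss ≈ 4221 × 11.362/100 ≈ 480.
Year 1989: gap = -2.6 × (7.43 - 5.72) = -4.446%, loss ≈ 4221 × 4.446/100 ≈ 188.
Year 1990: gap = -2.6 × (9.28 - 5.72) = -9.256%, loss ≈ 4221 × 9.256/100 ≈ 391.
Year 1991: gap = -2.6 × (9.22 - 5.72) = -9.1%, loss ≈ 4221 × 9.1/100 ≈ 384.
Total lost output = 508 + 480 + 188 + 391 + 384 = 1951 billion.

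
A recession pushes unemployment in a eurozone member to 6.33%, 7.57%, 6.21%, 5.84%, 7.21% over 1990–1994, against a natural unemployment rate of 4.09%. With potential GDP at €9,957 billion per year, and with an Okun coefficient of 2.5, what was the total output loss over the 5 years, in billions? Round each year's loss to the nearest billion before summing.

Year 1990: gap = -2.5 × (6.33 - 4.09) = -5.6%, loss ≈ 9957 × 5.6/100 ≈ 558.
Year 1991: gap = -2.5 × (7.57 - 4.09) = -8.7%, loss ≈ 9957 × 8.7/100 ≈ 866.
Year 1992: gap = -2.5 × (6.21 - 4.09) = -5.3%, loss ≈ 9957 × 5.3/100 ≈ 528.
Year 1993: gap = -2.5 × (5.84 - 4.09) = -4.375%, loss ≈ 9957 × 4.375/100 ≈ 436.
Year 1994: gap = -2.5 × (7.21 - 4.09) = -7.8%, loss ≈ 9957 × 7.8/100 ≈ 777.
Total lost output = 558 + 866 + 528 + 436 + 777 = 3165 billion.

€3,165 billion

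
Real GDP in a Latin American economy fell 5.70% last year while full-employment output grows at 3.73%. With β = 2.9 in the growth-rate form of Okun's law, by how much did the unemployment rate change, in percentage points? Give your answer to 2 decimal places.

Growth-rate Okun's law: g_Y = g_Y* - β × Δu, so Δu = (g_Y* - g_Y)/β.
Δu = (3.73 + 5.7)/2.9 = 9.43/2.9 = 3.25 percentage points.

3.25 percentage points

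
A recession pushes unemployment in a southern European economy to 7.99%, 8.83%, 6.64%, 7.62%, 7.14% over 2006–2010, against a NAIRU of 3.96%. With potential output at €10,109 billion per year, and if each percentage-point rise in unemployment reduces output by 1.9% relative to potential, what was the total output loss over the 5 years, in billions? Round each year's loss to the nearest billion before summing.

€3,538 billion

Year 2006: gap = -1.9 × (7.99 - 3.96) = -7.657%, loss ≈ 10109 × 7.657/100 ≈ 774.
Year 2007: gap = -1.9 × (8.83 - 3.96) = -9.253%, loss ≈ 10109 × 9.253/100 ≈ 935.
Year 2008: gap = -1.9 × (6.64 - 3.96) = -5.092%, loss ≈ 10109 × 5.092/100 ≈ 515.
Year 2009: gap = -1.9 × (7.62 - 3.96) = -6.954%, loss ≈ 10109 × 6.954/100 ≈ 703.
Year 2010: gap = -1.9 × (7.14 - 3.96) = -6.042%, loss ≈ 10109 × 6.042/100 ≈ 611.
Total lost output = 774 + 935 + 515 + 703 + 611 = 3538 billion.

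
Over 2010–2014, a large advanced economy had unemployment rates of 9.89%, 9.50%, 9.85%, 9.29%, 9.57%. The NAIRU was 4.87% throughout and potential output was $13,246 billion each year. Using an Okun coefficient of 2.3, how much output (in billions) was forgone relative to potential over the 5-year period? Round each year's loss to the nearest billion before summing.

$7,236 billion

Year 2010: gap = -2.3 × (9.89 - 4.87) = -11.546%, loss ≈ 13246 × 11.546/100 ≈ 1529.
Year 2011: gap = -2.3 × (9.5 - 4.87) = -10.649%, loss ≈ 13246 × 10.649/100 ≈ 1411.
Year 2012: gap = -2.3 × (9.85 - 4.87) = -11.454%, loss ≈ 13246 × 11.454/100 ≈ 1517.
Year 2013: gap = -2.3 × (9.29 - 4.87) = -10.166%, loss ≈ 13246 × 10.166/100 ≈ 1347.
Year 2014: gap = -2.3 × (9.57 - 4.87) = -10.81%, loss ≈ 13246 × 10.81/100 ≈ 1432.
Total lost output = 1529 + 1411 + 1517 + 1347 + 1432 = 7236 billion.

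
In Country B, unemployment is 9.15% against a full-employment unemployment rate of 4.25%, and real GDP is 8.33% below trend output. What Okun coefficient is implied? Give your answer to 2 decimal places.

β ≈ 1.70

Okun's law: output gap = -β × (u - u*).
-8.33 = -β × (9.15 - 4.25) = -β × 4.9, so β = 8.33/4.9 = 1.70.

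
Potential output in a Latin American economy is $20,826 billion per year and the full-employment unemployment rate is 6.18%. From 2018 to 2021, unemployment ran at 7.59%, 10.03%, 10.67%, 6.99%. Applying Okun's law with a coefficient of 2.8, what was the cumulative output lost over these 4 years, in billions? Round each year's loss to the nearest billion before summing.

$6,157 billion

Year 2018: gap = -2.8 × (7.59 - 6.18) = -3.948%, loss ≈ 20826 × 3.948/100 ≈ 822.
Year 2019: gap = -2.8 × (10.03 - 6.18) = -10.78%, loss ≈ 20826 × 10.78/100 ≈ 2245.
Year 2020: gap = -2.8 × (10.67 - 6.18) = -12.572%, loss ≈ 20826 × 12.572/100 ≈ 2618.
Year 2021: gap = -2.8 × (6.99 - 6.18) = -2.268%, loss ≈ 20826 × 2.268/100 ≈ 472.
Total lost output = 822 + 2245 + 2618 + 472 = 6157 billion.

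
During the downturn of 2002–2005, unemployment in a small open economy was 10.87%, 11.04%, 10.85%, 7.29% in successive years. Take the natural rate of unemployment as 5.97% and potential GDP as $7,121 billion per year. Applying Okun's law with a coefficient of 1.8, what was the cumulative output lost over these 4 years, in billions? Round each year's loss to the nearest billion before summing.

$2,073 billion

Year 2002: gap = -1.8 × (10.87 - 5.97) = -8.82%, loss ≈ 7121 × 8.82/100 ≈ 628.
Year 2003: gap = -1.8 × (11.04 - 5.97) = -9.126%, loss ≈ 7121 × 9.126/100 ≈ 650.
Year 2004: gap = -1.8 × (10.85 - 5.97) = -8.784%, loss ≈ 7121 × 8.784/100 ≈ 626.
Year 2005: gap = -1.8 × (7.29 - 5.97) = -2.376%, loss ≈ 7121 × 2.376/100 ≈ 169.
Total lost output = 628 + 650 + 626 + 169 = 2073 billion.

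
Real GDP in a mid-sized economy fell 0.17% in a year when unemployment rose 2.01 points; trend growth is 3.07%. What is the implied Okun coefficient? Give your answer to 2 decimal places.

β ≈ 1.61

Growth form: g_Y = g_Y* - β × Δu, so β = (g_Y* - g_Y)/Δu.
β = (3.07 + 0.17)/2.01 = 3.24/2.01 = 1.61.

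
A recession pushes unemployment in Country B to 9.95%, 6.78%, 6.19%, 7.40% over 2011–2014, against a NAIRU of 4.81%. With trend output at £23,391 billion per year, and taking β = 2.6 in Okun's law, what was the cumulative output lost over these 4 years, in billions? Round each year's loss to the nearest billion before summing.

Year 2011: gap = -2.6 × (9.95 - 4.81) = -13.364%, loss ≈ 23391 × 13.364/100 ≈ 3126.
Year 2012: gap = -2.6 × (6.78 - 4.81) = -5.122%, loss ≈ 23391 × 5.122/100 ≈ 1198.
Year 2013: gap = -2.6 × (6.19 - 4.81) = -3.588%, loss ≈ 23391 × 3.588/100 ≈ 839.
Year 2014: gap = -2.6 × (7.4 - 4.81) = -6.734%, loss ≈ 23391 × 6.734/100 ≈ 1575.
Total lost output = 3126 + 1198 + 839 + 1575 = 6738 billion.

£6,738 billion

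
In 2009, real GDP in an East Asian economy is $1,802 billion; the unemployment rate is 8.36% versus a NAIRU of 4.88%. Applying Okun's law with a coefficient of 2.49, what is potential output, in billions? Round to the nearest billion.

$1,973 billion

Unemployment gap = 8.36 - 4.88 = 3.48 points, so output gap = -2.49 × 3.48 = -8.6652%.
Since Y = Y* × (1 + gap/100), Y* = 1802/0.913348 ≈ 1973 billion.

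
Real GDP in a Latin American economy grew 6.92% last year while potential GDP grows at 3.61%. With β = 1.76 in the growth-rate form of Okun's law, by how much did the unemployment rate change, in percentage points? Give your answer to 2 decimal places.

-1.88 percentage points

Growth-rate Okun's law: g_Y = g_Y* - β × Δu, so Δu = (g_Y* - g_Y)/β.
Δu = (3.61 - 6.92)/1.76 = -3.31/1.76 = -1.88 percentage points.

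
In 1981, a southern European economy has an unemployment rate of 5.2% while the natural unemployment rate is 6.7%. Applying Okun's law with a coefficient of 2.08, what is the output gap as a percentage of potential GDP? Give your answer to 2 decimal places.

The unemployment gap is 5.2 - 6.7 = -1.5 percentage points.
Okun's law gives an output gap of -2.08 × (-1.5) = 3.12%, i.e. 3.12% above potential.

3.12%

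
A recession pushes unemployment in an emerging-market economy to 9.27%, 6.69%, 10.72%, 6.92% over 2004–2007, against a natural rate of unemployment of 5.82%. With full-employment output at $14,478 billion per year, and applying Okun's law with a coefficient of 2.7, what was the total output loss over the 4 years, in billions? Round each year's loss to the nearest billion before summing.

Year 2004: gap = -2.7 × (9.27 - 5.82) = -9.315%, loss ≈ 14478 × 9.315/100 ≈ 1349.
Year 2005: gap = -2.7 × (6.69 - 5.82) = -2.349%, loss ≈ 14478 × 2.349/100 ≈ 340.
Year 2006: gap = -2.7 × (10.72 - 5.82) = -13.23%, loss ≈ 14478 × 13.23/100 ≈ 1915.
Year 2007: gap = -2.7 × (6.92 - 5.82) = -2.97%, loss ≈ 14478 × 2.97/100 ≈ 430.
Total lost output = 1349 + 340 + 1915 + 430 = 4034 billion.

$4,034 billion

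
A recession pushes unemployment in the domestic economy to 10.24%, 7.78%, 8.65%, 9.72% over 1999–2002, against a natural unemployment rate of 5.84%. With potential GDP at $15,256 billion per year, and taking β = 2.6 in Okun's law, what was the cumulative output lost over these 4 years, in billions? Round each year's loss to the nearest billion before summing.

Year 1999: gap = -2.6 × (10.24 - 5.84) = -11.44%, loss ≈ 15256 × 11.44/100 ≈ 1745.
Year 2000: gap = -2.6 × (7.78 - 5.84) = -5.044%, loss ≈ 15256 × 5.044/100 ≈ 770.
Year 2001: gap = -2.6 × (8.65 - 5.84) = -7.306%, loss ≈ 15256 × 7.306/100 ≈ 1115.
Year 2002: gap = -2.6 × (9.72 - 5.84) = -10.088%, loss ≈ 15256 × 10.088/100 ≈ 1539.
Total lost output = 1745 + 770 + 1115 + 1539 = 5169 billion.

$5,169 billion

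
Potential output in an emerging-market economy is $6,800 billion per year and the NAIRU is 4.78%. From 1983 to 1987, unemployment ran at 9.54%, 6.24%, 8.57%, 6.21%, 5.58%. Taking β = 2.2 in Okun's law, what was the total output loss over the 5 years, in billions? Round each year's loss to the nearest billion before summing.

$1,831 billion

Year 1983: gap = -2.2 × (9.54 - 4.78) = -10.472%, loss ≈ 6800 × 10.472/100 ≈ 712.
Year 1984: gap = -2.2 × (6.24 - 4.78) = -3.212%, loss ≈ 6800 × 3.212/100 ≈ 218.
Year 1985: gap = -2.2 × (8.57 - 4.78) = -8.338%, loss ≈ 6800 × 8.338/100 ≈ 567.
Year 1986: gap = -2.2 × (6.21 - 4.78) = -3.146%, loss ≈ 6800 × 3.146/100 ≈ 214.
Year 1987: gap = -2.2 × (5.58 - 4.78) = -1.76%, loss ≈ 6800 × 1.76/100 ≈ 120.
Total lost output = 712 + 218 + 567 + 214 + 120 = 1831 billion.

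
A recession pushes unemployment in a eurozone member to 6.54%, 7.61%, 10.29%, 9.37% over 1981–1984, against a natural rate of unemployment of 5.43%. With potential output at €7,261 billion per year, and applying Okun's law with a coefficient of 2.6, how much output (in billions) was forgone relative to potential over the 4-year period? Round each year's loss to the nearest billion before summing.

€2,283 billion

Year 1981: gap = -2.6 × (6.54 - 5.43) = -2.886%, loss ≈ 7261 × 2.886/100 ≈ 210.
Year 1982: gap = -2.6 × (7.61 - 5.43) = -5.668%, loss ≈ 7261 × 5.668/100 ≈ 412.
Year 1983: gap = -2.6 × (10.29 - 5.43) = -12.636%, loss ≈ 7261 × 12.636/100 ≈ 917.
Year 1984: gap = -2.6 × (9.37 - 5.43) = -10.244%, loss ≈ 7261 × 10.244/100 ≈ 744.
Total lost output = 210 + 412 + 917 + 744 = 2283 billion.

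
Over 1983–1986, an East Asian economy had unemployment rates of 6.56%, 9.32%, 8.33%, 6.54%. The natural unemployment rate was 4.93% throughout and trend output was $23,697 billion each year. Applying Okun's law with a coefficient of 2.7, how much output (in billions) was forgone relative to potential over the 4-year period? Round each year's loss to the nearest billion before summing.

Year 1983: gap = -2.7 × (6.56 - 4.93) = -4.401%, loss ≈ 23697 × 4.401/100 ≈ 1043.
Year 1984: gap = -2.7 × (9.32 - 4.93) = -11.853%, loss ≈ 23697 × 11.853/100 ≈ 2809.
Year 1985: gap = -2.7 × (8.33 - 4.93) = -9.18%, loss ≈ 23697 × 9.18/100 ≈ 2175.
Year 1986: gap = -2.7 × (6.54 - 4.93) = -4.347%, loss ≈ 23697 × 4.347/100 ≈ 1030.
Total lost output = 1043 + 2809 + 2175 + 1030 = 7057 billion.

$7,057 billion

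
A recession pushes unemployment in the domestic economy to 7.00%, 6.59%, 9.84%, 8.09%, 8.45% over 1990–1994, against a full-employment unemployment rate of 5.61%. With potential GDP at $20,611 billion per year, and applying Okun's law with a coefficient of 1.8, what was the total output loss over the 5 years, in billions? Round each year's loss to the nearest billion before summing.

Year 1990: gap = -1.8 × (7 - 5.61) = -2.502%, loss ≈ 20611 × 2.502/100 ≈ 516.
Year 1991: gap = -1.8 × (6.59 - 5.61) = -1.764%, loss ≈ 20611 × 1.764/100 ≈ 364.
Year 1992: gap = -1.8 × (9.84 - 5.61) = -7.614%, loss ≈ 20611 × 7.614/100 ≈ 1569.
Year 1993: gap = -1.8 × (8.09 - 5.61) = -4.464%, loss ≈ 20611 × 4.464/100 ≈ 920.
Year 1994: gap = -1.8 × (8.45 - 5.61) = -5.112%, loss ≈ 20611 × 5.112/100 ≈ 1054.
Total lost output = 516 + 364 + 1569 + 920 + 1054 = 4423 billion.

$4,423 billion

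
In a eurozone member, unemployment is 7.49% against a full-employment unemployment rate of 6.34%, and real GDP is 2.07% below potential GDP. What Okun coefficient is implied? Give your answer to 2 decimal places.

β ≈ 1.80

Okun's law: output gap = -β × (u - u*).
-2.07 = -β × (7.49 - 6.34) = -β × 1.15, so β = 2.07/1.15 = 1.80.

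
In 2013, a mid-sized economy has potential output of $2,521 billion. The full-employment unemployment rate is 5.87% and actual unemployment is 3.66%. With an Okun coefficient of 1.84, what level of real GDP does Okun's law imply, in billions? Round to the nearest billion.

$2,624 billion

Unemployment gap = 3.66 - 5.87 = -2.21 points, so the output gap is -1.84 × (-2.21) = 4.0664%.
Actual GDP = 2521 × (1 + 4.0664/100) = 2521 × 1.040664 ≈ 2624 billion.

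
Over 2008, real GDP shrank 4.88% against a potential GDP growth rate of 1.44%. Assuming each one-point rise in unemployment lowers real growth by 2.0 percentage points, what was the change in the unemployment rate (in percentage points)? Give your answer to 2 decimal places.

3.16 percentage points

Growth-rate Okun's law: g_Y = g_Y* - β × Δu, so Δu = (g_Y* - g_Y)/β.
Δu = (1.44 + 4.88)/2.0 = 6.32/2.0 = 3.16 percentage points.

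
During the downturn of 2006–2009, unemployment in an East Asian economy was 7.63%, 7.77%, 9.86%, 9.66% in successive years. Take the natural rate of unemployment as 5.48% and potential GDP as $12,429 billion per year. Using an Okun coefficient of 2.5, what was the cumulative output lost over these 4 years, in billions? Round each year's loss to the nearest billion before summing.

$4,040 billion

Year 2006: gap = -2.5 × (7.63 - 5.48) = -5.375%, loss ≈ 12429 × 5.375/100 ≈ 668.
Year 2007: gap = -2.5 × (7.77 - 5.48) = -5.725%, loss ≈ 12429 × 5.725/100 ≈ 712.
Year 2008: gap = -2.5 × (9.86 - 5.48) = -10.95%, loss ≈ 12429 × 10.95/100 ≈ 1361.
Year 2009: gap = -2.5 × (9.66 - 5.48) = -10.45%, loss ≈ 12429 × 10.45/100 ≈ 1299.
Total lost output = 668 + 712 + 1361 + 1299 = 4040 billion.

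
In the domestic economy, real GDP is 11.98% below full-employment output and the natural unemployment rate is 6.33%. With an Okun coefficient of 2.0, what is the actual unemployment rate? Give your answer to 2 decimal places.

From Okun's law, u - u* = -(output gap)/β = -(-11.98)/2.0 = 5.99 points.
So u = 6.33 + 5.99 = 12.32%.

12.32%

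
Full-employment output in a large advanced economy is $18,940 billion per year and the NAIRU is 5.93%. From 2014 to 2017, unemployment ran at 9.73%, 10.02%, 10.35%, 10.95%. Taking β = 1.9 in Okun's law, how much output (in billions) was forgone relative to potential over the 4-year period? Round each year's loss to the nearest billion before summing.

$6,236 billion

Year 2014: gap = -1.9 × (9.73 - 5.93) = -7.22%, loss ≈ 18940 × 7.22/100 ≈ 1367.
Year 2015: gap = -1.9 × (10.02 - 5.93) = -7.771%, loss ≈ 18940 × 7.771/100 ≈ 1472.
Year 2016: gap = -1.9 × (10.35 - 5.93) = -8.398%, loss ≈ 18940 × 8.398/100 ≈ 1591.
Year 2017: gap = -1.9 × (10.95 - 5.93) = -9.538%, loss ≈ 18940 × 9.538/100 ≈ 1806.
Total lost output = 1367 + 1472 + 1591 + 1806 = 6236 billion.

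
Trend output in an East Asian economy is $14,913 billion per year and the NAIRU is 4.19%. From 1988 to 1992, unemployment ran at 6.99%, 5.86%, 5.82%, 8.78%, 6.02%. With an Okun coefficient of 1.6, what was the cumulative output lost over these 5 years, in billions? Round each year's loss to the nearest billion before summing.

$2,987 billion

Year 1988: gap = -1.6 × (6.99 - 4.19) = -4.48%, loss ≈ 14913 × 4.48/100 ≈ 668.
Year 1989: gap = -1.6 × (5.86 - 4.19) = -2.672%, loss ≈ 14913 × 2.672/100 ≈ 398.
Year 1990: gap = -1.6 × (5.82 - 4.19) = -2.608%, loss ≈ 14913 × 2.608/100 ≈ 389.
Year 1991: gap = -1.6 × (8.78 - 4.19) = -7.344%, loss ≈ 14913 × 7.344/100 ≈ 1095.
Year 1992: gap = -1.6 × (6.02 - 4.19) = -2.928%, loss ≈ 14913 × 2.928/100 ≈ 437.
Total lost output = 668 + 398 + 389 + 1095 + 437 = 2987 billion.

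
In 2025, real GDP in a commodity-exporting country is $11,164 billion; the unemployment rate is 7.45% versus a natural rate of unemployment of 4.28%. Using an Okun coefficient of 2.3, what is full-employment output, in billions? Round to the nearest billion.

$12,042 billion

Unemployment gap = 7.45 - 4.28 = 3.17 points, so output gap = -2.3 × 3.17 = -7.291%.
Since Y = Y* × (1 + gap/100), Y* = 11164/0.92709 ≈ 12042 billion.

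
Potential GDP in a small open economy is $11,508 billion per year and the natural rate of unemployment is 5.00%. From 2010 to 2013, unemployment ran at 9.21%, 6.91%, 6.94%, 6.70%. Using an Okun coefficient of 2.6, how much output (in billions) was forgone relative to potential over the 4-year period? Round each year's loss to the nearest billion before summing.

$2,920 billion

Year 2010: gap = -2.6 × (9.21 - 5) = -10.946%, loss ≈ 11508 × 10.946/100 ≈ 1260.
Year 2011: gap = -2.6 × (6.91 - 5) = -4.966%, loss ≈ 11508 × 4.966/100 ≈ 571.
Year 2012: gap = -2.6 × (6.94 - 5) = -5.044%, loss ≈ 11508 × 5.044/100 ≈ 580.
Year 2013: gap = -2.6 × (6.7 - 5) = -4.42%, loss ≈ 11508 × 4.42/100 ≈ 509.
Total lost output = 1260 + 571 + 580 + 509 = 2920 billion.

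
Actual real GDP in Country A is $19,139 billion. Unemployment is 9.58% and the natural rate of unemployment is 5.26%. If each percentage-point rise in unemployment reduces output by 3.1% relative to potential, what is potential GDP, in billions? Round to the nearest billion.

Unemployment gap = 9.58 - 5.26 = 4.32 points, so output gap = -3.1 × 4.32 = -13.392%.
Since Y = Y* × (1 + gap/100), Y* = 19139/0.86608 ≈ 22098 billion.

$22,098 billion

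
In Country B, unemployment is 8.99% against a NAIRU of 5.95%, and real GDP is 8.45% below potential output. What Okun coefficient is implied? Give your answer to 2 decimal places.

Okun's law: output gap = -β × (u - u*).
-8.45 = -β × (8.99 - 5.95) = -β × 3.04, so β = 8.45/3.04 = 2.78.

β ≈ 2.78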